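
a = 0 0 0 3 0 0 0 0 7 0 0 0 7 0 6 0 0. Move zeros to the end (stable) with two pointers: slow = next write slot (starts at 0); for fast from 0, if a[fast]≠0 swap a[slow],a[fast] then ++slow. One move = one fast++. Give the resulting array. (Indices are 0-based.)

[3, 7, 7, 6, 0, 0, 0, 0, 0, 0, 0, 0, 0, 0, 0, 0, 0]

(s=0,f=0) a[fast]=0 → fast++
(s=0,f=1) a[fast]=0 → fast++
(s=0,f=2) a[fast]=0 → fast++
(s=0,f=3) a[fast]=3≠0 swap→a[0]=3 → slow++,fast++
(s=1,f=4) a[fast]=0 → fast++
(s=1,f=5) a[fast]=0 → fast++
(s=1,f=6) a[fast]=0 → fast++
(s=1,f=7) a[fast]=0 → fast++
(s=1,f=8) a[fast]=7≠0 swap→a[1]=7 → slow++,fast++
(s=2,f=9) a[fast]=0 → fast++
(s=2,f=10) a[fast]=0 → fast++
(s=2,f=11) a[fast]=0 → fast++
(s=2,f=12) a[fast]=7≠0 swap→a[2]=7 → slow++,fast++
(s=3,f=13) a[fast]=0 → fast++
(s=3,f=14) a[fast]=6≠0 swap→a[3]=6 → slow++,fast++
(s=4,f=15) a[fast]=0 → fast++
(s=4,f=16) a[fast]=0 → fast++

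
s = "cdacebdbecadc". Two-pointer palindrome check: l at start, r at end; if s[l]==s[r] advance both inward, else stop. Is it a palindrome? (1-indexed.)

[1,13] 'c'=='c' → l++,r--
[2,12] 'd'=='d' → l++,r--
[3,11] 'a'=='a' → l++,r--
[4,10] 'c'=='c' → l++,r--
[5,9] 'e'=='e' → l++,r--
[6,8] 'b'=='b' → l++,r--

palindrome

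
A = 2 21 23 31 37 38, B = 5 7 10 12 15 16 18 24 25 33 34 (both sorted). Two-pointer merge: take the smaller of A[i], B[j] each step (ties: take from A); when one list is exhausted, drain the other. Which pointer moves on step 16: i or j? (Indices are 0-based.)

i=0 j=0: A[i]=2<=B[j]=5 take 2, i++
i=1 j=0: A[i]=21>B[j]=5 take 5, j++
i=1 j=1: A[i]=21>B[j]=7 take 7, j++
i=1 j=2: A[i]=21>B[j]=10 take 10, j++
i=1 j=3: A[i]=21>B[j]=12 take 12, j++
i=1 j=4: A[i]=21>B[j]=15 take 15, j++
i=1 j=5: A[i]=21>B[j]=16 take 16, j++
i=1 j=6: A[i]=21>B[j]=18 take 18, j++
i=1 j=7: A[i]=21<=B[j]=24 take 21, i++
i=2 j=7: A[i]=23<=B[j]=24 take 23, i++
i=3 j=7: A[i]=31>B[j]=24 take 24, j++
i=3 j=8: A[i]=31>B[j]=25 take 25, j++
i=3 j=9: A[i]=31<=B[j]=33 take 31, i++
i=4 j=9: A[i]=37>B[j]=33 take 33, j++
i=4 j=10: A[i]=37>B[j]=34 take 34, j++
i=4 j=11: B done, take A[i]=37, i++

i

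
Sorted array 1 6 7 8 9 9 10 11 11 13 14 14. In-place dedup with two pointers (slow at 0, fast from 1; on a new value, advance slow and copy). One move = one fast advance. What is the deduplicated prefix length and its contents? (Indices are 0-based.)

length 9; prefix = [1, 6, 7, 8, 9, 10, 11, 13, 14]

(s=0,f=1) a[fast]=6≠a[slow]=1 write a[1]=6 → slow++,fast++
(s=1,f=2) a[fast]=7≠a[slow]=6 write a[2]=7 → slow++,fast++
(s=2,f=3) a[fast]=8≠a[slow]=7 write a[3]=8 → slow++,fast++
(s=3,f=4) a[fast]=9≠a[slow]=8 write a[4]=9 → slow++,fast++
(s=4,f=5) a[fast]=9=a[slow] dup → fast++
(s=4,f=6) a[fast]=10≠a[slow]=9 write a[5]=10 → slow++,fast++
(s=5,f=7) a[fast]=11≠a[slow]=10 write a[6]=11 → slow++,fast++
(s=6,f=8) a[fast]=11=a[slow] dup → fast++
(s=6,f=9) a[fast]=13≠a[slow]=11 write a[7]=13 → slow++,fast++
(s=7,f=10) a[fast]=14≠a[slow]=13 write a[8]=14 → slow++,fast++
(s=8,f=11) a[fast]=14=a[slow] dup → fast++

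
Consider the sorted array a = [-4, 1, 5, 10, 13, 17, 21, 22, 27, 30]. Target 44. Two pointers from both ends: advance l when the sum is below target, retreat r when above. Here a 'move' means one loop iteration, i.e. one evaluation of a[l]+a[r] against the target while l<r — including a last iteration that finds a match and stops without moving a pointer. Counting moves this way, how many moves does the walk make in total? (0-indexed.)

7 moves

l=0 r=9: -4+30=26 <44, l++
l=1 r=9: 1+30=31 <44, l++
l=2 r=9: 5+30=35 <44, l++
l=3 r=9: 10+30=40 <44, l++
l=4 r=9: 13+30=43 <44, l++
l=5 r=9: 17+30=47 >44, r--
l=5 r=8: 17+27=44, found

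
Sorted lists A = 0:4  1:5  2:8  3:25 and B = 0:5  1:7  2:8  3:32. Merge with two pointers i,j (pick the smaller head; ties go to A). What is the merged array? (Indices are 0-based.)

[4, 5, 5, 7, 8, 8, 25, 32]

[i=0,j=0] A[i]=4<=B[j]=5 take 4 → i++
[i=1,j=0] A[i]=5<=B[j]=5 take 5 → i++
[i=2,j=0] A[i]=8>B[j]=5 take 5 → j++
[i=2,j=1] A[i]=8>B[j]=7 take 7 → j++
[i=2,j=2] A[i]=8<=B[j]=8 take 8 → i++
[i=3,j=2] A[i]=25>B[j]=8 take 8 → j++
[i=3,j=3] A[i]=25<=B[j]=32 take 25 → i++
[i=4,j=3] A done, take B[j]=32 → j++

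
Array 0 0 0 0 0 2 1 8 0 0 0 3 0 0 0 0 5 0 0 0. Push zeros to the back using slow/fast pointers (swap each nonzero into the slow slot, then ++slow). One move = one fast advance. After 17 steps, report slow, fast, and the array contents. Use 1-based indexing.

slow=6, fast=18, a=[2, 1, 8, 3, 5, 0, 0, 0, 0, 0, 0, 0, 0, 0, 0, 0, 0, 0, 0, 0]

(s=1,f=1) a[fast]=0 → fast++
(s=1,f=2) a[fast]=0 → fast++
(s=1,f=3) a[fast]=0 → fast++
(s=1,f=4) a[fast]=0 → fast++
(s=1,f=5) a[fast]=0 → fast++
(s=1,f=6) a[fast]=2≠0 swap→a[1]=2 → slow++,fast++
(s=2,f=7) a[fast]=1≠0 swap→a[2]=1 → slow++,fast++
(s=3,f=8) a[fast]=8≠0 swap→a[3]=8 → slow++,fast++
(s=4,f=9) a[fast]=0 → fast++
(s=4,f=10) a[fast]=0 → fast++
(s=4,f=11) a[fast]=0 → fast++
(s=4,f=12) a[fast]=3≠0 swap→a[4]=3 → slow++,fast++
(s=5,f=13) a[fast]=0 → fast++
(s=5,f=14) a[fast]=0 → fast++
(s=5,f=15) a[fast]=0 → fast++
(s=5,f=16) a[fast]=0 → fast++
(s=5,f=17) a[fast]=5≠0 swap→a[5]=5 → slow++,fast++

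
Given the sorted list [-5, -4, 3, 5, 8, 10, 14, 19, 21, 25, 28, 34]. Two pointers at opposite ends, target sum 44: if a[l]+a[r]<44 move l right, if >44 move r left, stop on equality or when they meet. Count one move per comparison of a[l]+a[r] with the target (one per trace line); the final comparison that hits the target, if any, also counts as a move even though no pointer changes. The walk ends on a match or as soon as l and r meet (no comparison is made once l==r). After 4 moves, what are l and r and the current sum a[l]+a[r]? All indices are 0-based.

[0,11] -5+34=29 <44 → l++
[1,11] -4+34=30 <44 → l++
[2,11] 3+34=37 <44 → l++
[3,11] 5+34=39 <44 → l++

l=4, r=11, sum=42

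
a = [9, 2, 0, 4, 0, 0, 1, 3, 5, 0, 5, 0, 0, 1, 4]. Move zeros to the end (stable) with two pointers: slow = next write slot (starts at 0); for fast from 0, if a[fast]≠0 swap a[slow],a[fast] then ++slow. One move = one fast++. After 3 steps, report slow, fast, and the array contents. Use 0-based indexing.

slow=0 fast=0: a[fast]=9≠0 swap→a[0]=9, slow++,fast++
slow=1 fast=1: a[fast]=2≠0 swap→a[1]=2, slow++,fast++
slow=2 fast=2: a[fast]=0, fast++

slow=2, fast=3, a=[9, 2, 0, 4, 0, 0, 1, 3, 5, 0, 5, 0, 0, 1, 4]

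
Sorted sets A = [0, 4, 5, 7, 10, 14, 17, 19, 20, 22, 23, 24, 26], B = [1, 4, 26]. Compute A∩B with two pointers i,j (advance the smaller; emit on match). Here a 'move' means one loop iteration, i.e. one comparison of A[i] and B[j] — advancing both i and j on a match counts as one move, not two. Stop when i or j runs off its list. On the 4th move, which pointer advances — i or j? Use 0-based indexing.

i=0 j=0: 0<1, i++
i=1 j=0: 4>1, j++
i=1 j=1: 4==4 emit, i++,j++
i=2 j=2: 5<26, i++

i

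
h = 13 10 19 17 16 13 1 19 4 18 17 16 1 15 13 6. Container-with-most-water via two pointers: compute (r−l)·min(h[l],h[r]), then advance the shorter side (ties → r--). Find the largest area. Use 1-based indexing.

max area = 182

l=1 r=16: min(13,6)*15=90 best=90 *, r--
l=1 r=15: min(13,13)*14=182 best=182 *, r--
l=1 r=14: min(13,15)*13=169 best=182, l++
l=2 r=14: min(10,15)*12=120 best=182, l++
l=3 r=14: min(19,15)*11=165 best=182, r--
l=3 r=13: min(19,1)*10=10 best=182, r--
l=3 r=12: min(19,16)*9=144 best=182, r--
l=3 r=11: min(19,17)*8=136 best=182, r--
l=3 r=10: min(19,18)*7=126 best=182, r--
l=3 r=9: min(19,4)*6=24 best=182, r--
l=3 r=8: min(19,19)*5=95 best=182, r--
l=3 r=7: min(19,1)*4=4 best=182, r--
l=3 r=6: min(19,13)*3=39 best=182, r--
l=3 r=5: min(19,16)*2=32 best=182, r--
l=3 r=4: min(19,17)*1=17 best=182, r--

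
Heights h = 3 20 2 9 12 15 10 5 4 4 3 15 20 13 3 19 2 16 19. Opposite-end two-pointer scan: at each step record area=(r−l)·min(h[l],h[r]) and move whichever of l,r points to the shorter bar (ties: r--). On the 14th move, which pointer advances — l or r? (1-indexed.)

[1,19] min(3,19)*18=54 best=54 * → l++
[2,19] min(20,19)*17=323 best=323 * → r--
[2,18] min(20,16)*16=256 best=323 → r--
[2,17] min(20,2)*15=30 best=323 → r--
[2,16] min(20,19)*14=266 best=323 → r--
[2,15] min(20,3)*13=39 best=323 → r--
[2,14] min(20,13)*12=156 best=323 → r--
[2,13] min(20,20)*11=220 best=323 → r--
[2,12] min(20,15)*10=150 best=323 → r--
[2,11] min(20,3)*9=27 best=323 → r--
[2,10] min(20,4)*8=32 best=323 → r--
[2,9] min(20,4)*7=28 best=323 → r--
[2,8] min(20,5)*6=30 best=323 → r--
[2,7] min(20,10)*5=50 best=323 → r--

r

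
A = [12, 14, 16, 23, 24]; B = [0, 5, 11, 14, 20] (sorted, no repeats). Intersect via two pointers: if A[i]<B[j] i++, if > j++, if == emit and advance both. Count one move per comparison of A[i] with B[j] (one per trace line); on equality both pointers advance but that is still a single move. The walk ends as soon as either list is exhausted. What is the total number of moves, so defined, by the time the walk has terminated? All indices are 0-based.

[i=0,j=0] 12>0 → j++
[i=0,j=1] 12>5 → j++
[i=0,j=2] 12>11 → j++
[i=0,j=3] 12<14 → i++
[i=1,j=3] 14==14 emit → i++,j++
[i=2,j=4] 16<20 → i++
[i=3,j=4] 23>20 → j++

7 moves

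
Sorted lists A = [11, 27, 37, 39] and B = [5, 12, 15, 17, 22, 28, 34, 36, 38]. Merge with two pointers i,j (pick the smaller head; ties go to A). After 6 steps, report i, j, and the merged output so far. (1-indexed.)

i=2, j=6, merged so far=[5, 11, 12, 15, 17, 22]

i=1 j=1: A[i]=11>B[j]=5 take 5, j++
i=1 j=2: A[i]=11<=B[j]=12 take 11, i++
i=2 j=2: A[i]=27>B[j]=12 take 12, j++
i=2 j=3: A[i]=27>B[j]=15 take 15, j++
i=2 j=4: A[i]=27>B[j]=17 take 17, j++
i=2 j=5: A[i]=27>B[j]=22 take 22, j++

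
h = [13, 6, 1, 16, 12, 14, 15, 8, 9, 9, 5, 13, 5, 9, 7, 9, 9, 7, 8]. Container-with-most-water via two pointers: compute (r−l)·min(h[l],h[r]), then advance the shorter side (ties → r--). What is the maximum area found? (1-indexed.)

max area = 144

[1,19] min(13,8)*18=144 best=144 * → r--
[1,18] min(13,7)*17=119 best=144 → r--
[1,17] min(13,9)*16=144 best=144 → r--
[1,16] min(13,9)*15=135 best=144 → r--
[1,15] min(13,7)*14=98 best=144 → r--
[1,14] min(13,9)*13=117 best=144 → r--
[1,13] min(13,5)*12=60 best=144 → r--
[1,12] min(13,13)*11=143 best=144 → r--
[1,11] min(13,5)*10=50 best=144 → r--
[1,10] min(13,9)*9=81 best=144 → r--
[1,9] min(13,9)*8=72 best=144 → r--
[1,8] min(13,8)*7=56 best=144 → r--
[1,7] min(13,15)*6=78 best=144 → l++
[2,7] min(6,15)*5=30 best=144 → l++
[3,7] min(1,15)*4=4 best=144 → l++
[4,7] min(16,15)*3=45 best=144 → r--
[4,6] min(16,14)*2=28 best=144 → r--
[4,5] min(16,12)*1=12 best=144 → r--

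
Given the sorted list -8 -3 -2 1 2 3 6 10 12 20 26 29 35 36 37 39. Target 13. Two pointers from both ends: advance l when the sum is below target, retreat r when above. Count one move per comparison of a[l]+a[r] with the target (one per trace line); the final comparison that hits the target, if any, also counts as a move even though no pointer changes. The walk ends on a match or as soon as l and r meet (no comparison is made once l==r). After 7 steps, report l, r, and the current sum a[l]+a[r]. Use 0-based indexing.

l=1, r=9, sum=17

[0,15] -8+39=31 >13 → r--
[0,14] -8+37=29 >13 → r--
[0,13] -8+36=28 >13 → r--
[0,12] -8+35=27 >13 → r--
[0,11] -8+29=21 >13 → r--
[0,10] -8+26=18 >13 → r--
[0,9] -8+20=12 <13 → l++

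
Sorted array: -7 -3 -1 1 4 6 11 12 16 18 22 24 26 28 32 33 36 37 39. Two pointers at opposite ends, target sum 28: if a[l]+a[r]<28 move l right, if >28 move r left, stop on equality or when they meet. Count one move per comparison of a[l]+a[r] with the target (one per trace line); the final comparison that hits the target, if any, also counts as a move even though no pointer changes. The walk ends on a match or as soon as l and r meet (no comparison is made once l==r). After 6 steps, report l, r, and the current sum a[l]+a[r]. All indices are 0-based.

[0,18] -7+39=32 >28 → r--
[0,17] -7+37=30 >28 → r--
[0,16] -7+36=29 >28 → r--
[0,15] -7+33=26 <28 → l++
[1,15] -3+33=30 >28 → r--
[1,14] -3+32=29 >28 → r--

l=1, r=13, sum=25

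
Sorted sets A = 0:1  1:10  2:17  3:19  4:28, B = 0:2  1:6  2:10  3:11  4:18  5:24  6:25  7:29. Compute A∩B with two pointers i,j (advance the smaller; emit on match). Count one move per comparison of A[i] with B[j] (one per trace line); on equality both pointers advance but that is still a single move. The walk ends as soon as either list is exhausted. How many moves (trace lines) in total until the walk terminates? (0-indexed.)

i=0 j=0: 1<2, i++
i=1 j=0: 10>2, j++
i=1 j=1: 10>6, j++
i=1 j=2: 10==10 emit, i++,j++
i=2 j=3: 17>11, j++
i=2 j=4: 17<18, i++
i=3 j=4: 19>18, j++
i=3 j=5: 19<24, i++
i=4 j=5: 28>24, j++
i=4 j=6: 28>25, j++
i=4 j=7: 28<29, i++

11 moves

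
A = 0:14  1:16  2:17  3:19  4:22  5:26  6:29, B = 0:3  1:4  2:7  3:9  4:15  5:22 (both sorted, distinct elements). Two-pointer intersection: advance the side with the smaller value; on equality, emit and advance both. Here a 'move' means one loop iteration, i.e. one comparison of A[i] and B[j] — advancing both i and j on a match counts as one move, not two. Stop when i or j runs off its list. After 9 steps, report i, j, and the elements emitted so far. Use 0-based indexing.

i=4, j=5, emitted=[]

[i=0,j=0] 14>3 → j++
[i=0,j=1] 14>4 → j++
[i=0,j=2] 14>7 → j++
[i=0,j=3] 14>9 → j++
[i=0,j=4] 14<15 → i++
[i=1,j=4] 16>15 → j++
[i=1,j=5] 16<22 → i++
[i=2,j=5] 17<22 → i++
[i=3,j=5] 19<22 → i++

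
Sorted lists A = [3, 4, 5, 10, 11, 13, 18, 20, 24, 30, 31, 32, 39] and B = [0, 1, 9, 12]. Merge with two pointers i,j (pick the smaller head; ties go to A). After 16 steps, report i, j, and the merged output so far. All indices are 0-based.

i=0 j=0: A[i]=3>B[j]=0 take 0, j++
i=0 j=1: A[i]=3>B[j]=1 take 1, j++
i=0 j=2: A[i]=3<=B[j]=9 take 3, i++
i=1 j=2: A[i]=4<=B[j]=9 take 4, i++
i=2 j=2: A[i]=5<=B[j]=9 take 5, i++
i=3 j=2: A[i]=10>B[j]=9 take 9, j++
i=3 j=3: A[i]=10<=B[j]=12 take 10, i++
i=4 j=3: A[i]=11<=B[j]=12 take 11, i++
i=5 j=3: A[i]=13>B[j]=12 take 12, j++
i=5 j=4: B done, take A[i]=13, i++
i=6 j=4: B done, take A[i]=18, i++
i=7 j=4: B done, take A[i]=20, i++
i=8 j=4: B done, take A[i]=24, i++
i=9 j=4: B done, take A[i]=30, i++
i=10 j=4: B done, take A[i]=31, i++
i=11 j=4: B done, take A[i]=32, i++

i=12, j=4, merged so far=[0, 1, 3, 4, 5, 9, 10, 11, 12, 13, 18, 20, 24, 30, 31, 32]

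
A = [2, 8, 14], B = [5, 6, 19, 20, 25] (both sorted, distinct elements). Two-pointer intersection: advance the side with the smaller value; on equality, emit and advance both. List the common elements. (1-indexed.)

i=1 j=1: 2<5, i++
i=2 j=1: 8>5, j++
i=2 j=2: 8>6, j++
i=2 j=3: 8<19, i++
i=3 j=3: 14<19, i++

intersection = []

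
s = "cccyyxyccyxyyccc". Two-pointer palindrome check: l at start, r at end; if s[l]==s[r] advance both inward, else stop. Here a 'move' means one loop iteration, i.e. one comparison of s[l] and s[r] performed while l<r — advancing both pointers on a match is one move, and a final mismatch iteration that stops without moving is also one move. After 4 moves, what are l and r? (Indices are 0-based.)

l=4, r=11

l=0 r=15: 'c'=='c', l++,r--
l=1 r=14: 'c'=='c', l++,r--
l=2 r=13: 'c'=='c', l++,r--
l=3 r=12: 'y'=='y', l++,r--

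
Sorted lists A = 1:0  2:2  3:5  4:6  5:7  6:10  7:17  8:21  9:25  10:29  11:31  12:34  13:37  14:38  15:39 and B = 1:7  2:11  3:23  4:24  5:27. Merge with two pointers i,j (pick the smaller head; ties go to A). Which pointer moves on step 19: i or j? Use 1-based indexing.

[i=1,j=1] A[i]=0<=B[j]=7 take 0 → i++
[i=2,j=1] A[i]=2<=B[j]=7 take 2 → i++
[i=3,j=1] A[i]=5<=B[j]=7 take 5 → i++
[i=4,j=1] A[i]=6<=B[j]=7 take 6 → i++
[i=5,j=1] A[i]=7<=B[j]=7 take 7 → i++
[i=6,j=1] A[i]=10>B[j]=7 take 7 → j++
[i=6,j=2] A[i]=10<=B[j]=11 take 10 → i++
[i=7,j=2] A[i]=17>B[j]=11 take 11 → j++
[i=7,j=3] A[i]=17<=B[j]=23 take 17 → i++
[i=8,j=3] A[i]=21<=B[j]=23 take 21 → i++
[i=9,j=3] A[i]=25>B[j]=23 take 23 → j++
[i=9,j=4] A[i]=25>B[j]=24 take 24 → j++
[i=9,j=5] A[i]=25<=B[j]=27 take 25 → i++
[i=10,j=5] A[i]=29>B[j]=27 take 27 → j++
[i=10,j=6] B done, take A[i]=29 → i++
[i=11,j=6] B done, take A[i]=31 → i++
[i=12,j=6] B done, take A[i]=34 → i++
[i=13,j=6] B done, take A[i]=37 → i++
[i=14,j=6] B done, take A[i]=38 → i++

i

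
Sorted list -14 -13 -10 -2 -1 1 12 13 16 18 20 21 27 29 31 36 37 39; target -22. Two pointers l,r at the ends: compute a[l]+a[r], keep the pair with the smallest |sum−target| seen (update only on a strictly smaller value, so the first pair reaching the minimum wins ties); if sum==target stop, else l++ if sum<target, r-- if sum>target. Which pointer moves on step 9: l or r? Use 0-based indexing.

[0,17] -14+39=25 d=47 * → r--
[0,16] -14+37=23 d=45 * → r--
[0,15] -14+36=22 d=44 * → r--
[0,14] -14+31=17 d=39 * → r--
[0,13] -14+29=15 d=37 * → r--
[0,12] -14+27=13 d=35 * → r--
[0,11] -14+21=7 d=29 * → r--
[0,10] -14+20=6 d=28 * → r--
[0,9] -14+18=4 d=26 * → r--

r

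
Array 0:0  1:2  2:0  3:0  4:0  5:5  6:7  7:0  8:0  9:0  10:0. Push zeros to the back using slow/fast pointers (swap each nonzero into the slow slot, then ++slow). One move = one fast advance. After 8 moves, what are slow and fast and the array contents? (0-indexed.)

slow=0 fast=0: a[fast]=0, fast++
slow=0 fast=1: a[fast]=2≠0 swap→a[0]=2, slow++,fast++
slow=1 fast=2: a[fast]=0, fast++
slow=1 fast=3: a[fast]=0, fast++
slow=1 fast=4: a[fast]=0, fast++
slow=1 fast=5: a[fast]=5≠0 swap→a[1]=5, slow++,fast++
slow=2 fast=6: a[fast]=7≠0 swap→a[2]=7, slow++,fast++
slow=3 fast=7: a[fast]=0, fast++

slow=3, fast=8, a=[2, 5, 7, 0, 0, 0, 0, 0, 0, 0, 0]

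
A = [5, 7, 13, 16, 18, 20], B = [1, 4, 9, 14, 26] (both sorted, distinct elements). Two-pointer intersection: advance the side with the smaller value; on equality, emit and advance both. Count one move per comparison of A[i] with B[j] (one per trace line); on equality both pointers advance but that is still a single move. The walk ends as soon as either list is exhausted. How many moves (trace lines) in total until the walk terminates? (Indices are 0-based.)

[i=0,j=0] 5>1 → j++
[i=0,j=1] 5>4 → j++
[i=0,j=2] 5<9 → i++
[i=1,j=2] 7<9 → i++
[i=2,j=2] 13>9 → j++
[i=2,j=3] 13<14 → i++
[i=3,j=3] 16>14 → j++
[i=3,j=4] 16<26 → i++
[i=4,j=4] 18<26 → i++
[i=5,j=4] 20<26 → i++

10 moves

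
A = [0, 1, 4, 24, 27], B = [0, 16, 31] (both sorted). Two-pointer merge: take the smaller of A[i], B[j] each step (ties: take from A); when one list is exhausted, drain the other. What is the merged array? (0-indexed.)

i=0 j=0: A[i]=0<=B[j]=0 take 0, i++
i=1 j=0: A[i]=1>B[j]=0 take 0, j++
i=1 j=1: A[i]=1<=B[j]=16 take 1, i++
i=2 j=1: A[i]=4<=B[j]=16 take 4, i++
i=3 j=1: A[i]=24>B[j]=16 take 16, j++
i=3 j=2: A[i]=24<=B[j]=31 take 24, i++
i=4 j=2: A[i]=27<=B[j]=31 take 27, i++
i=5 j=2: A done, take B[j]=31, j++

[0, 0, 1, 4, 16, 24, 27, 31]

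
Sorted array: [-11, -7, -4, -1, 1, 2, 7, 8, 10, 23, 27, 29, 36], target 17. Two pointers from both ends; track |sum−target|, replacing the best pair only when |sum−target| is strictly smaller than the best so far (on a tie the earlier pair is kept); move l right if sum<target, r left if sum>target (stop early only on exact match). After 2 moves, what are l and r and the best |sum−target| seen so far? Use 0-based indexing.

l=0, r=10, best |Δ|=1

l=0 r=12: -11+36=25 d=8 *, r--
l=0 r=11: -11+29=18 d=1 *, r--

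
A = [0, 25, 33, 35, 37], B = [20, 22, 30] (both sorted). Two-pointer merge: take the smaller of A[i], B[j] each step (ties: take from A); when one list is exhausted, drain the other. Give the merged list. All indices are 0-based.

[0, 20, 22, 25, 30, 33, 35, 37]

[i=0,j=0] A[i]=0<=B[j]=20 take 0 → i++
[i=1,j=0] A[i]=25>B[j]=20 take 20 → j++
[i=1,j=1] A[i]=25>B[j]=22 take 22 → j++
[i=1,j=2] A[i]=25<=B[j]=30 take 25 → i++
[i=2,j=2] A[i]=33>B[j]=30 take 30 → j++
[i=2,j=3] B done, take A[i]=33 → i++
[i=3,j=3] B done, take A[i]=35 → i++
[i=4,j=3] B done, take A[i]=37 → i++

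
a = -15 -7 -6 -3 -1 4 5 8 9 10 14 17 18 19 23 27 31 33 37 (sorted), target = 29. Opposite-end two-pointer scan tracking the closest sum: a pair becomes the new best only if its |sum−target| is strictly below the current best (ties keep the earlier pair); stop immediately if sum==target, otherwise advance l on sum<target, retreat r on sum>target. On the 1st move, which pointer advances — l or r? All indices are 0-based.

l=0 r=18: -15+37=22 d=7 *, l++

l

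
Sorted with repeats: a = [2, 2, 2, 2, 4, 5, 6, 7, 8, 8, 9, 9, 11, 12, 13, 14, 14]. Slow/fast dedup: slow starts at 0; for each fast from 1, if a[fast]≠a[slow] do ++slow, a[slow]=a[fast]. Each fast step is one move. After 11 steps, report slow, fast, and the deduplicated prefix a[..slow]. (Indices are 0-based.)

slow=0 fast=1: a[fast]=2=a[slow] dup, fast++
slow=0 fast=2: a[fast]=2=a[slow] dup, fast++
slow=0 fast=3: a[fast]=2=a[slow] dup, fast++
slow=0 fast=4: a[fast]=4≠a[slow]=2 write a[1]=4, slow++,fast++
slow=1 fast=5: a[fast]=5≠a[slow]=4 write a[2]=5, slow++,fast++
slow=2 fast=6: a[fast]=6≠a[slow]=5 write a[3]=6, slow++,fast++
slow=3 fast=7: a[fast]=7≠a[slow]=6 write a[4]=7, slow++,fast++
slow=4 fast=8: a[fast]=8≠a[slow]=7 write a[5]=8, slow++,fast++
slow=5 fast=9: a[fast]=8=a[slow] dup, fast++
slow=5 fast=10: a[fast]=9≠a[slow]=8 write a[6]=9, slow++,fast++
slow=6 fast=11: a[fast]=9=a[slow] dup, fast++

slow=6, fast=12, prefix=[2, 4, 5, 6, 7, 8, 9]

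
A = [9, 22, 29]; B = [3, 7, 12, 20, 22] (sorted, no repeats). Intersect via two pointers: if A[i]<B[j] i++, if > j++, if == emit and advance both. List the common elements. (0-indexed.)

intersection = [22]

i=0 j=0: 9>3, j++
i=0 j=1: 9>7, j++
i=0 j=2: 9<12, i++
i=1 j=2: 22>12, j++
i=1 j=3: 22>20, j++
i=1 j=4: 22==22 emit, i++,j++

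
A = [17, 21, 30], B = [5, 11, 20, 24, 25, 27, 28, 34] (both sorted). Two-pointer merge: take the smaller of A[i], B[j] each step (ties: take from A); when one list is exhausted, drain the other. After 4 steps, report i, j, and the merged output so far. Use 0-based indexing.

[i=0,j=0] A[i]=17>B[j]=5 take 5 → j++
[i=0,j=1] A[i]=17>B[j]=11 take 11 → j++
[i=0,j=2] A[i]=17<=B[j]=20 take 17 → i++
[i=1,j=2] A[i]=21>B[j]=20 take 20 → j++

i=1, j=3, merged so far=[5, 11, 17, 20]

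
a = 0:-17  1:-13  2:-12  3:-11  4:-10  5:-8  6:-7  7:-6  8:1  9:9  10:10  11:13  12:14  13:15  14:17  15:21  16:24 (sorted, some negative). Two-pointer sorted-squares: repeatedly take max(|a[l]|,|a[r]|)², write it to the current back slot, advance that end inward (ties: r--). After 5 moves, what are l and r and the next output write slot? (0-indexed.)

[0,16] |-17|<=|24| out[16]=576 → r--
[0,15] |-17|<=|21| out[15]=441 → r--
[0,14] |-17|<=|17| out[14]=289 → r--
[0,13] |-17|>|15| out[13]=289 → l++
[1,13] |-13|<=|15| out[12]=225 → r--

l=1, r=12, next write slot=11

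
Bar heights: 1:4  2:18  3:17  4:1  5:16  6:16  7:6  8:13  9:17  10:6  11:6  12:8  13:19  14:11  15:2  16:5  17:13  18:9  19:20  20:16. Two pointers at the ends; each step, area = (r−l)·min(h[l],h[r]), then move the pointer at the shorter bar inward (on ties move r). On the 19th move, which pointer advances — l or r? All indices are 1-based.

l

[1,20] min(4,16)*19=76 best=76 * → l++
[2,20] min(18,16)*18=288 best=288 * → r--
[2,19] min(18,20)*17=306 best=306 * → l++
[3,19] min(17,20)*16=272 best=306 → l++
[4,19] min(1,20)*15=15 best=306 → l++
[5,19] min(16,20)*14=224 best=306 → l++
[6,19] min(16,20)*13=208 best=306 → l++
[7,19] min(6,20)*12=72 best=306 → l++
[8,19] min(13,20)*11=143 best=306 → l++
[9,19] min(17,20)*10=170 best=306 → l++
[10,19] min(6,20)*9=54 best=306 → l++
[11,19] min(6,20)*8=48 best=306 → l++
[12,19] min(8,20)*7=56 best=306 → l++
[13,19] min(19,20)*6=114 best=306 → l++
[14,19] min(11,20)*5=55 best=306 → l++
[15,19] min(2,20)*4=8 best=306 → l++
[16,19] min(5,20)*3=15 best=306 → l++
[17,19] min(13,20)*2=26 best=306 → l++
[18,19] min(9,20)*1=9 best=306 → l++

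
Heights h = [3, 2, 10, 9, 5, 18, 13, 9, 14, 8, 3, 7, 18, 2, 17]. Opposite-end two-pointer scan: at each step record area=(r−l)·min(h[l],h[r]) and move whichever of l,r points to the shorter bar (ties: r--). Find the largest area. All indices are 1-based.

max area = 153

[1,15] min(3,17)*14=42 best=42 * → l++
[2,15] min(2,17)*13=26 best=42 → l++
[3,15] min(10,17)*12=120 best=120 * → l++
[4,15] min(9,17)*11=99 best=120 → l++
[5,15] min(5,17)*10=50 best=120 → l++
[6,15] min(18,17)*9=153 best=153 * → r--
[6,14] min(18,2)*8=16 best=153 → r--
[6,13] min(18,18)*7=126 best=153 → r--
[6,12] min(18,7)*6=42 best=153 → r--
[6,11] min(18,3)*5=15 best=153 → r--
[6,10] min(18,8)*4=32 best=153 → r--
[6,9] min(18,14)*3=42 best=153 → r--
[6,8] min(18,9)*2=18 best=153 → r--
[6,7] min(18,13)*1=13 best=153 → r--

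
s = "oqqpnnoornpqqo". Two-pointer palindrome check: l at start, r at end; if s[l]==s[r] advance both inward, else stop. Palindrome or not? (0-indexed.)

not a palindrome (mismatch at 5,8)

[0,13] 'o'=='o' → l++,r--
[1,12] 'q'=='q' → l++,r--
[2,11] 'q'=='q' → l++,r--
[3,10] 'p'=='p' → l++,r--
[4,9] 'n'=='n' → l++,r--
[5,8] 'n'!='r' → stop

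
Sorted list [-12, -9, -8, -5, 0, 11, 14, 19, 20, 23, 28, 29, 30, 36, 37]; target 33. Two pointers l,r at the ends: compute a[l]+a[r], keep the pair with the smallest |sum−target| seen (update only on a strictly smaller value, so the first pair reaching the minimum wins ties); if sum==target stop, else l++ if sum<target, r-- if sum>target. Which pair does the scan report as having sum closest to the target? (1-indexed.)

[1,15] -12+37=25 d=8 * → l++
[2,15] -9+37=28 d=5 * → l++
[3,15] -8+37=29 d=4 * → l++
[4,15] -5+37=32 d=1 * → l++
[5,15] 0+37=37 d=4 → r--
[5,14] 0+36=36 d=3 → r--
[5,13] 0+30=30 d=3 → l++
[6,13] 11+30=41 d=8 → r--
[6,12] 11+29=40 d=7 → r--
[6,11] 11+28=39 d=6 → r--
[6,10] 11+23=34 d=1 → r--
[6,9] 11+20=31 d=2 → l++
[7,9] 14+20=34 d=1 → r--
[7,8] 14+19=33 d=0 * → stop

pair (14, 19) with sum 33 (|Δ|=0)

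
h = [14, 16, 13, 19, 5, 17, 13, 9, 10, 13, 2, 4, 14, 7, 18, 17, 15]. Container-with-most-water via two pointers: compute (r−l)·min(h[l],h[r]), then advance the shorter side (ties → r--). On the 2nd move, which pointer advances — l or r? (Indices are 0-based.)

l=0 r=16: min(14,15)*16=224 best=224 *, l++
l=1 r=16: min(16,15)*15=225 best=225 *, r--

r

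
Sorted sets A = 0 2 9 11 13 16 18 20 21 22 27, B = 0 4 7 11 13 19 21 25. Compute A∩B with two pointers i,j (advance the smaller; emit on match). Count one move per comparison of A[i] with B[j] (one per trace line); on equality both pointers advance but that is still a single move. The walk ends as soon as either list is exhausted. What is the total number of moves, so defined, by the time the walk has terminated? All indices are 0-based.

i=0 j=0: 0==0 emit, i++,j++
i=1 j=1: 2<4, i++
i=2 j=1: 9>4, j++
i=2 j=2: 9>7, j++
i=2 j=3: 9<11, i++
i=3 j=3: 11==11 emit, i++,j++
i=4 j=4: 13==13 emit, i++,j++
i=5 j=5: 16<19, i++
i=6 j=5: 18<19, i++
i=7 j=5: 20>19, j++
i=7 j=6: 20<21, i++
i=8 j=6: 21==21 emit, i++,j++
i=9 j=7: 22<25, i++
i=10 j=7: 27>25, j++

14 moves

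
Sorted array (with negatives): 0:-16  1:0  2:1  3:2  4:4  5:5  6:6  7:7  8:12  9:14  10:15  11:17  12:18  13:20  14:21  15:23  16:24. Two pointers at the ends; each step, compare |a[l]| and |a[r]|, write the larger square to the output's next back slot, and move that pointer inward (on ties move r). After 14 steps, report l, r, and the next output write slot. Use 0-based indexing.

l=1, r=3, next write slot=2

l=0 r=16: |-16|<=|24| out[16]=576, r--
l=0 r=15: |-16|<=|23| out[15]=529, r--
l=0 r=14: |-16|<=|21| out[14]=441, r--
l=0 r=13: |-16|<=|20| out[13]=400, r--
l=0 r=12: |-16|<=|18| out[12]=324, r--
l=0 r=11: |-16|<=|17| out[11]=289, r--
l=0 r=10: |-16|>|15| out[10]=256, l++
l=1 r=10: |0|<=|15| out[9]=225, r--
l=1 r=9: |0|<=|14| out[8]=196, r--
l=1 r=8: |0|<=|12| out[7]=144, r--
l=1 r=7: |0|<=|7| out[6]=49, r--
l=1 r=6: |0|<=|6| out[5]=36, r--
l=1 r=5: |0|<=|5| out[4]=25, r--
l=1 r=4: |0|<=|4| out[3]=16, r--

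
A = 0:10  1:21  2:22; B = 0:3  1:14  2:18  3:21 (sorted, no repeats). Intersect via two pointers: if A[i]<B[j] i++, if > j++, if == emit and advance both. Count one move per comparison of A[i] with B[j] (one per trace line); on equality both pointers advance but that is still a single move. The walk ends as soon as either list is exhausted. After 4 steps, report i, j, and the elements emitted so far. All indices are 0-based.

i=1, j=3, emitted=[]

[i=0,j=0] 10>3 → j++
[i=0,j=1] 10<14 → i++
[i=1,j=1] 21>14 → j++
[i=1,j=2] 21>18 → j++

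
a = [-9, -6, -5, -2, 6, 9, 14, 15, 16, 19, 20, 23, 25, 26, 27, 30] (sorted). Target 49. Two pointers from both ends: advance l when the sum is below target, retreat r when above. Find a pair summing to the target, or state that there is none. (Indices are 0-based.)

l=0 r=15: -9+30=21 <49, l++
l=1 r=15: -6+30=24 <49, l++
l=2 r=15: -5+30=25 <49, l++
l=3 r=15: -2+30=28 <49, l++
l=4 r=15: 6+30=36 <49, l++
l=5 r=15: 9+30=39 <49, l++
l=6 r=15: 14+30=44 <49, l++
l=7 r=15: 15+30=45 <49, l++
l=8 r=15: 16+30=46 <49, l++
l=9 r=15: 19+30=49, found

(19, 30)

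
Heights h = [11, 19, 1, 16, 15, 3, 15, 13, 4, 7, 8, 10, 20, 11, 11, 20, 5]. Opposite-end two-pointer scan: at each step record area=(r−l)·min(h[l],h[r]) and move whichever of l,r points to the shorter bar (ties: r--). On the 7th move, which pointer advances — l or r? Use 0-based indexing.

[0,16] min(11,5)*16=80 best=80 * → r--
[0,15] min(11,20)*15=165 best=165 * → l++
[1,15] min(19,20)*14=266 best=266 * → l++
[2,15] min(1,20)*13=13 best=266 → l++
[3,15] min(16,20)*12=192 best=266 → l++
[4,15] min(15,20)*11=165 best=266 → l++
[5,15] min(3,20)*10=30 best=266 → l++

l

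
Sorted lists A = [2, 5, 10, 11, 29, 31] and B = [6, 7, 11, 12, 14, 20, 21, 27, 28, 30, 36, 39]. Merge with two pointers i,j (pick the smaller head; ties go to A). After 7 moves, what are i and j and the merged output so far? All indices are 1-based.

i=5, j=4, merged so far=[2, 5, 6, 7, 10, 11, 11]

i=1 j=1: A[i]=2<=B[j]=6 take 2, i++
i=2 j=1: A[i]=5<=B[j]=6 take 5, i++
i=3 j=1: A[i]=10>B[j]=6 take 6, j++
i=3 j=2: A[i]=10>B[j]=7 take 7, j++
i=3 j=3: A[i]=10<=B[j]=11 take 10, i++
i=4 j=3: A[i]=11<=B[j]=11 take 11, i++
i=5 j=3: A[i]=29>B[j]=11 take 11, j++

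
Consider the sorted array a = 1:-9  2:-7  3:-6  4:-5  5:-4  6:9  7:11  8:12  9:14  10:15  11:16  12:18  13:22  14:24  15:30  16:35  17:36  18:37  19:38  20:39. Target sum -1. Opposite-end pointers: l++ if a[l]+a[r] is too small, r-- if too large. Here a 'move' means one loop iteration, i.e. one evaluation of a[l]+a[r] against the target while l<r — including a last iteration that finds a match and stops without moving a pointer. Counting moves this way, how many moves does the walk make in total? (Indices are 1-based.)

19 moves

[1,20] -9+39=30 >-1 → r--
[1,19] -9+38=29 >-1 → r--
[1,18] -9+37=28 >-1 → r--
[1,17] -9+36=27 >-1 → r--
[1,16] -9+35=26 >-1 → r--
[1,15] -9+30=21 >-1 → r--
[1,14] -9+24=15 >-1 → r--
[1,13] -9+22=13 >-1 → r--
[1,12] -9+18=9 >-1 → r--
[1,11] -9+16=7 >-1 → r--
[1,10] -9+15=6 >-1 → r--
[1,9] -9+14=5 >-1 → r--
[1,8] -9+12=3 >-1 → r--
[1,7] -9+11=2 >-1 → r--
[1,6] -9+9=0 >-1 → r--
[1,5] -9+-4=-13 <-1 → l++
[2,5] -7+-4=-11 <-1 → l++
[3,5] -6+-4=-10 <-1 → l++
[4,5] -5+-4=-9 <-1 → l++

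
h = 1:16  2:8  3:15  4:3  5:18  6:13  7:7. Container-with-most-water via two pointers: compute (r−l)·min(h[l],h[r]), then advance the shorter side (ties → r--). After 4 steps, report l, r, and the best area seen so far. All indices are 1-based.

l=1 r=7: min(16,7)*6=42 best=42 *, r--
l=1 r=6: min(16,13)*5=65 best=65 *, r--
l=1 r=5: min(16,18)*4=64 best=65, l++
l=2 r=5: min(8,18)*3=24 best=65, l++

l=3, r=5, best area=65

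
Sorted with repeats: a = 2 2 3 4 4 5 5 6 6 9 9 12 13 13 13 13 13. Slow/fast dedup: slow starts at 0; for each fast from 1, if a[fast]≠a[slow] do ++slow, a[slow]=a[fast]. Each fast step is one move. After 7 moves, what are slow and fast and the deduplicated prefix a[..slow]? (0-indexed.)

slow=0 fast=1: a[fast]=2=a[slow] dup, fast++
slow=0 fast=2: a[fast]=3≠a[slow]=2 write a[1]=3, slow++,fast++
slow=1 fast=3: a[fast]=4≠a[slow]=3 write a[2]=4, slow++,fast++
slow=2 fast=4: a[fast]=4=a[slow] dup, fast++
slow=2 fast=5: a[fast]=5≠a[slow]=4 write a[3]=5, slow++,fast++
slow=3 fast=6: a[fast]=5=a[slow] dup, fast++
slow=3 fast=7: a[fast]=6≠a[slow]=5 write a[4]=6, slow++,fast++

slow=4, fast=8, prefix=[2, 3, 4, 5, 6]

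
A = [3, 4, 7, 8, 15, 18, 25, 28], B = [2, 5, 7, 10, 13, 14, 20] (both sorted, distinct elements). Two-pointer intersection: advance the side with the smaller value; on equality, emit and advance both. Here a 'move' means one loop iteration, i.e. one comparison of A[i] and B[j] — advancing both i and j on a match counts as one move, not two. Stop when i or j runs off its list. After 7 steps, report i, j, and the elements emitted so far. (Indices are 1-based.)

i=5, j=5, emitted=[7]

i=1 j=1: 3>2, j++
i=1 j=2: 3<5, i++
i=2 j=2: 4<5, i++
i=3 j=2: 7>5, j++
i=3 j=3: 7==7 emit, i++,j++
i=4 j=4: 8<10, i++
i=5 j=4: 15>10, j++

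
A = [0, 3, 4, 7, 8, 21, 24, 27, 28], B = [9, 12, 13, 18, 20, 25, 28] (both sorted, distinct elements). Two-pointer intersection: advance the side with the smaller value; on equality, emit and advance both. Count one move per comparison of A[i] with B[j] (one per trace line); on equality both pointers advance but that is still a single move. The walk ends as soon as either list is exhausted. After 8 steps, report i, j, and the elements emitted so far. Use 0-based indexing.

i=5, j=3, emitted=[]

i=0 j=0: 0<9, i++
i=1 j=0: 3<9, i++
i=2 j=0: 4<9, i++
i=3 j=0: 7<9, i++
i=4 j=0: 8<9, i++
i=5 j=0: 21>9, j++
i=5 j=1: 21>12, j++
i=5 j=2: 21>13, j++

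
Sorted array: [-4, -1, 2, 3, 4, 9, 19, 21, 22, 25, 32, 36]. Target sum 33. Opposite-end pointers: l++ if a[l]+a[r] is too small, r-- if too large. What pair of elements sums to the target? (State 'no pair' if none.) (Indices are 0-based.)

no pair

[0,11] -4+36=32 <33 → l++
[1,11] -1+36=35 >33 → r--
[1,10] -1+32=31 <33 → l++
[2,10] 2+32=34 >33 → r--
[2,9] 2+25=27 <33 → l++
[3,9] 3+25=28 <33 → l++
[4,9] 4+25=29 <33 → l++
[5,9] 9+25=34 >33 → r--
[5,8] 9+22=31 <33 → l++
[6,8] 19+22=41 >33 → r--
[6,7] 19+21=40 >33 → r--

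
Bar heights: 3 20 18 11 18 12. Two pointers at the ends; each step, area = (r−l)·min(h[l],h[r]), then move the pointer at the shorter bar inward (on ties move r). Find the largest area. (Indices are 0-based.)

max area = 54

[0,5] min(3,12)*5=15 best=15 * → l++
[1,5] min(20,12)*4=48 best=48 * → r--
[1,4] min(20,18)*3=54 best=54 * → r--
[1,3] min(20,11)*2=22 best=54 → r--
[1,2] min(20,18)*1=18 best=54 → r--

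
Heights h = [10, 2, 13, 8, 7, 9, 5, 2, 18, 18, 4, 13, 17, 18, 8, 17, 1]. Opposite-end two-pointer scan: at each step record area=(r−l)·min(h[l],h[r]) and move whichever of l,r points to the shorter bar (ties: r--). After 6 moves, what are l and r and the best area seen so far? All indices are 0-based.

l=0 r=16: min(10,1)*16=16 best=16 *, r--
l=0 r=15: min(10,17)*15=150 best=150 *, l++
l=1 r=15: min(2,17)*14=28 best=150, l++
l=2 r=15: min(13,17)*13=169 best=169 *, l++
l=3 r=15: min(8,17)*12=96 best=169, l++
l=4 r=15: min(7,17)*11=77 best=169, l++

l=5, r=15, best area=169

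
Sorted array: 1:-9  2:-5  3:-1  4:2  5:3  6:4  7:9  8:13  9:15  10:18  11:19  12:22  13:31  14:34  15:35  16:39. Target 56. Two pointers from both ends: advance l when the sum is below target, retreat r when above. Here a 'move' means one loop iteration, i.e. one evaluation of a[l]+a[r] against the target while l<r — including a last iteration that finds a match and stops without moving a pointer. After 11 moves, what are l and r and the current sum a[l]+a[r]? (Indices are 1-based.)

l=1 r=16: -9+39=30 <56, l++
l=2 r=16: -5+39=34 <56, l++
l=3 r=16: -1+39=38 <56, l++
l=4 r=16: 2+39=41 <56, l++
l=5 r=16: 3+39=42 <56, l++
l=6 r=16: 4+39=43 <56, l++
l=7 r=16: 9+39=48 <56, l++
l=8 r=16: 13+39=52 <56, l++
l=9 r=16: 15+39=54 <56, l++
l=10 r=16: 18+39=57 >56, r--
l=10 r=15: 18+35=53 <56, l++

l=11, r=15, sum=54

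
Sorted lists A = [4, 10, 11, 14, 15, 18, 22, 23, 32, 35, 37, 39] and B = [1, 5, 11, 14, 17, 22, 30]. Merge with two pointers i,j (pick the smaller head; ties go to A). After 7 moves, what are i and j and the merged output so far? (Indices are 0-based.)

i=4, j=3, merged so far=[1, 4, 5, 10, 11, 11, 14]

i=0 j=0: A[i]=4>B[j]=1 take 1, j++
i=0 j=1: A[i]=4<=B[j]=5 take 4, i++
i=1 j=1: A[i]=10>B[j]=5 take 5, j++
i=1 j=2: A[i]=10<=B[j]=11 take 10, i++
i=2 j=2: A[i]=11<=B[j]=11 take 11, i++
i=3 j=2: A[i]=14>B[j]=11 take 11, j++
i=3 j=3: A[i]=14<=B[j]=14 take 14, i++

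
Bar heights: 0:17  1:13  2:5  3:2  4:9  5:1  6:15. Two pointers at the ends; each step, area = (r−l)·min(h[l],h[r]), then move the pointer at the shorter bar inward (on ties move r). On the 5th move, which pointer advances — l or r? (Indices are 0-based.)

r

l=0 r=6: min(17,15)*6=90 best=90 *, r--
l=0 r=5: min(17,1)*5=5 best=90, r--
l=0 r=4: min(17,9)*4=36 best=90, r--
l=0 r=3: min(17,2)*3=6 best=90, r--
l=0 r=2: min(17,5)*2=10 best=90, r--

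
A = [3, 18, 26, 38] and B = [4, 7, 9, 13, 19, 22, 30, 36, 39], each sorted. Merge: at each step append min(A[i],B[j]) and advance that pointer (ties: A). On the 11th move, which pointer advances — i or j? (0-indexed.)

i=0 j=0: A[i]=3<=B[j]=4 take 3, i++
i=1 j=0: A[i]=18>B[j]=4 take 4, j++
i=1 j=1: A[i]=18>B[j]=7 take 7, j++
i=1 j=2: A[i]=18>B[j]=9 take 9, j++
i=1 j=3: A[i]=18>B[j]=13 take 13, j++
i=1 j=4: A[i]=18<=B[j]=19 take 18, i++
i=2 j=4: A[i]=26>B[j]=19 take 19, j++
i=2 j=5: A[i]=26>B[j]=22 take 22, j++
i=2 j=6: A[i]=26<=B[j]=30 take 26, i++
i=3 j=6: A[i]=38>B[j]=30 take 30, j++
i=3 j=7: A[i]=38>B[j]=36 take 36, j++

j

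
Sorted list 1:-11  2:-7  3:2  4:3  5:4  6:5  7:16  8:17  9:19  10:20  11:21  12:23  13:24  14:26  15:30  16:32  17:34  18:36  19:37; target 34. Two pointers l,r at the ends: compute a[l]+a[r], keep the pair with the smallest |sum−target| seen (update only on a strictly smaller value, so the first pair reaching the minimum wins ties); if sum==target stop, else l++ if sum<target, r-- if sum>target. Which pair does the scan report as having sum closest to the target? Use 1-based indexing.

pair (2, 32) with sum 34 (|Δ|=0)

[1,19] -11+37=26 d=8 * → l++
[2,19] -7+37=30 d=4 * → l++
[3,19] 2+37=39 d=5 → r--
[3,18] 2+36=38 d=4 → r--
[3,17] 2+34=36 d=2 * → r--
[3,16] 2+32=34 d=0 * → stop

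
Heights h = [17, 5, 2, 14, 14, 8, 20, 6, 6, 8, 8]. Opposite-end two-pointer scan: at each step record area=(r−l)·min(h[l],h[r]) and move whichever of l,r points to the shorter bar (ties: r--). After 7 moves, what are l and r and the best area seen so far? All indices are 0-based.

l=0 r=10: min(17,8)*10=80 best=80 *, r--
l=0 r=9: min(17,8)*9=72 best=80, r--
l=0 r=8: min(17,6)*8=48 best=80, r--
l=0 r=7: min(17,6)*7=42 best=80, r--
l=0 r=6: min(17,20)*6=102 best=102 *, l++
l=1 r=6: min(5,20)*5=25 best=102, l++
l=2 r=6: min(2,20)*4=8 best=102, l++

l=3, r=6, best area=102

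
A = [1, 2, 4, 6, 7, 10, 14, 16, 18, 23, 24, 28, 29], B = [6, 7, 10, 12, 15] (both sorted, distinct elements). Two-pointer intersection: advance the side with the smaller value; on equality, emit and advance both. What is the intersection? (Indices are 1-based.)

intersection = [6, 7, 10]

i=1 j=1: 1<6, i++
i=2 j=1: 2<6, i++
i=3 j=1: 4<6, i++
i=4 j=1: 6==6 emit, i++,j++
i=5 j=2: 7==7 emit, i++,j++
i=6 j=3: 10==10 emit, i++,j++
i=7 j=4: 14>12, j++
i=7 j=5: 14<15, i++
i=8 j=5: 16>15, j++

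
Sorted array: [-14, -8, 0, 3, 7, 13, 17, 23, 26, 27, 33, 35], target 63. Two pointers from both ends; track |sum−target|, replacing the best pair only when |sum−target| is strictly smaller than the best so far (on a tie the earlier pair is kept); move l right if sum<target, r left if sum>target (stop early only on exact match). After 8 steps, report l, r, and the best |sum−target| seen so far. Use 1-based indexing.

l=9, r=12, best |Δ|=5

[1,12] -14+35=21 d=42 * → l++
[2,12] -8+35=27 d=36 * → l++
[3,12] 0+35=35 d=28 * → l++
[4,12] 3+35=38 d=25 * → l++
[5,12] 7+35=42 d=21 * → l++
[6,12] 13+35=48 d=15 * → l++
[7,12] 17+35=52 d=11 * → l++
[8,12] 23+35=58 d=5 * → l++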